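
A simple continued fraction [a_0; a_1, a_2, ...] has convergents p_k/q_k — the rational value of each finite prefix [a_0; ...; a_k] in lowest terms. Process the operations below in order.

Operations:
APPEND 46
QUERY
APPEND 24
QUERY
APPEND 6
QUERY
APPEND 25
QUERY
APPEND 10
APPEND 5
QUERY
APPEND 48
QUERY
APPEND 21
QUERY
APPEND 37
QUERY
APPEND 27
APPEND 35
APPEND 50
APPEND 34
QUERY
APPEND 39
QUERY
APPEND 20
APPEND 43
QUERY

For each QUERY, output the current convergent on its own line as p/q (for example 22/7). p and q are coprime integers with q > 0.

46/1
1105/24
6676/145
168005/3649
8601635/186824
414565206/9004187
8714470961/189274751
322849990763/7012169974
520328259848514641/11301317344660655
20308096914643564211/441083572830214044
17507645558681594915234/380258912852634700049

APPEND 46: p_0 = 46·1 + 0 = 46, q_0 = 46·0 + 1 = 1 → 46/1
APPEND 24: p_1 = 24·46 + 1 = 1105, q_1 = 24·1 + 0 = 24 → 1105/24
APPEND 6: p_2 = 6·1105 + 46 = 6676, q_2 = 6·24 + 1 = 145 → 6676/145
APPEND 25: p_3 = 25·6676 + 1105 = 168005, q_3 = 25·145 + 24 = 3649 → 168005/3649
APPEND 10: p_4 = 10·168005 + 6676 = 1686726, q_4 = 10·3649 + 145 = 36635 → 1686726/36635
APPEND 5: p_5 = 5·1686726 + 168005 = 8601635, q_5 = 5·36635 + 3649 = 186824 → 8601635/186824
APPEND 48: p_6 = 48·8601635 + 1686726 = 414565206, q_6 = 48·186824 + 36635 = 9004187 → 414565206/9004187
APPEND 21: p_7 = 21·414565206 + 8601635 = 8714470961, q_7 = 21·9004187 + 186824 = 189274751 → 8714470961/189274751
APPEND 37: p_8 = 37·8714470961 + 414565206 = 322849990763, q_8 = 37·189274751 + 9004187 = 7012169974 → 322849990763/7012169974
APPEND 27: p_9 = 27·322849990763 + 8714470961 = 8725664221562, q_9 = 27·7012169974 + 189274751 = 189517864049 → 8725664221562/189517864049
APPEND 35: p_10 = 35·8725664221562 + 322849990763 = 305721097745433, q_10 = 35·189517864049 + 7012169974 = 6640137411689 → 305721097745433/6640137411689
APPEND 50: p_11 = 50·305721097745433 + 8725664221562 = 15294780551493212, q_11 = 50·6640137411689 + 189517864049 = 332196388448499 → 15294780551493212/332196388448499
APPEND 34: p_12 = 34·15294780551493212 + 305721097745433 = 520328259848514641, q_12 = 34·332196388448499 + 6640137411689 = 11301317344660655 → 520328259848514641/11301317344660655
APPEND 39: p_13 = 39·520328259848514641 + 15294780551493212 = 20308096914643564211, q_13 = 39·11301317344660655 + 332196388448499 = 441083572830214044 → 20308096914643564211/441083572830214044
APPEND 20: p_14 = 20·20308096914643564211 + 520328259848514641 = 406682266552719798861, q_14 = 20·441083572830214044 + 11301317344660655 = 8832972773948941535 → 406682266552719798861/8832972773948941535
APPEND 43: p_15 = 43·406682266552719798861 + 20308096914643564211 = 17507645558681594915234, q_15 = 43·8832972773948941535 + 441083572830214044 = 380258912852634700049 → 17507645558681594915234/380258912852634700049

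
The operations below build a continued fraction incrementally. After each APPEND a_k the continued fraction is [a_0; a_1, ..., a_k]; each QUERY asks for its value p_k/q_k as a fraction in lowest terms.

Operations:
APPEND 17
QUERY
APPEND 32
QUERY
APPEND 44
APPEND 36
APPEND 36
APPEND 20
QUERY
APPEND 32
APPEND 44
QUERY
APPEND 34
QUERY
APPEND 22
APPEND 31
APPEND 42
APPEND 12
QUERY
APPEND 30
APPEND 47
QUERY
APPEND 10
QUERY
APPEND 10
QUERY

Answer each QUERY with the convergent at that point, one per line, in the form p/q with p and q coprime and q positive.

APPEND 17: p_0 = 17·1 + 0 = 17, q_0 = 17·0 + 1 = 1 → 17/1
APPEND 32: p_1 = 32·17 + 1 = 545, q_1 = 32·1 + 0 = 32 → 545/32
APPEND 44: p_2 = 44·545 + 17 = 23997, q_2 = 44·32 + 1 = 1409 → 23997/1409
APPEND 36: p_3 = 36·23997 + 545 = 864437, q_3 = 36·1409 + 32 = 50756 → 864437/50756
APPEND 36: p_4 = 36·864437 + 23997 = 31143729, q_4 = 36·50756 + 1409 = 1828625 → 31143729/1828625
APPEND 20: p_5 = 20·31143729 + 864437 = 623739017, q_5 = 20·1828625 + 50756 = 36623256 → 623739017/36623256
APPEND 32: p_6 = 32·623739017 + 31143729 = 19990792273, q_6 = 32·36623256 + 1828625 = 1173772817 → 19990792273/1173772817
APPEND 44: p_7 = 44·19990792273 + 623739017 = 880218599029, q_7 = 44·1173772817 + 36623256 = 51682627204 → 880218599029/51682627204
APPEND 34: p_8 = 34·880218599029 + 19990792273 = 29947423159259, q_8 = 34·51682627204 + 1173772817 = 1758383097753 → 29947423159259/1758383097753
APPEND 22: p_9 = 22·29947423159259 + 880218599029 = 659723528102727, q_9 = 22·1758383097753 + 51682627204 = 38736110777770 → 659723528102727/38736110777770
APPEND 31: p_10 = 31·659723528102727 + 29947423159259 = 20481376794343796, q_10 = 31·38736110777770 + 1758383097753 = 1202577817208623 → 20481376794343796/1202577817208623
APPEND 42: p_11 = 42·20481376794343796 + 659723528102727 = 860877548890542159, q_11 = 42·1202577817208623 + 38736110777770 = 50547004433539936 → 860877548890542159/50547004433539936
APPEND 12: p_12 = 12·860877548890542159 + 20481376794343796 = 10351011963480849704, q_12 = 12·50547004433539936 + 1202577817208623 = 607766631019687855 → 10351011963480849704/607766631019687855
APPEND 30: p_13 = 30·10351011963480849704 + 860877548890542159 = 311391236453316033279, q_13 = 30·607766631019687855 + 50547004433539936 = 18283545935024175586 → 311391236453316033279/18283545935024175586
APPEND 47: p_14 = 47·311391236453316033279 + 10351011963480849704 = 14645739125269334413817, q_14 = 47·18283545935024175586 + 607766631019687855 = 859934425577155940397 → 14645739125269334413817/859934425577155940397
APPEND 10: p_15 = 10·14645739125269334413817 + 311391236453316033279 = 146768782489146660171449, q_15 = 10·859934425577155940397 + 18283545935024175586 = 8617627801706583579556 → 146768782489146660171449/8617627801706583579556
APPEND 10: p_16 = 10·146768782489146660171449 + 14645739125269334413817 = 1482333564016735936128307, q_16 = 10·8617627801706583579556 + 859934425577155940397 = 87036212442642991735957 → 1482333564016735936128307/87036212442642991735957

17/1
545/32
623739017/36623256
880218599029/51682627204
29947423159259/1758383097753
10351011963480849704/607766631019687855
14645739125269334413817/859934425577155940397
146768782489146660171449/8617627801706583579556
1482333564016735936128307/87036212442642991735957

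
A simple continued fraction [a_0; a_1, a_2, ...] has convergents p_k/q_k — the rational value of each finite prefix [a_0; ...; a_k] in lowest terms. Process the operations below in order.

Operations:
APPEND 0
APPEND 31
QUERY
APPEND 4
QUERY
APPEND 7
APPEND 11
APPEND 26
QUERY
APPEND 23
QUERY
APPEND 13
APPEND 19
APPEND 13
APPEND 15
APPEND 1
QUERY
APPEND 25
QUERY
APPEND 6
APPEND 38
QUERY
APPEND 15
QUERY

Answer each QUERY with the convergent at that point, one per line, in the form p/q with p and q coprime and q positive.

APPEND 0: p_0 = 0·1 + 0 = 0, q_0 = 0·0 + 1 = 1 → 0/1
APPEND 31: p_1 = 31·0 + 1 = 1, q_1 = 31·1 + 0 = 31 → 1/31
APPEND 4: p_2 = 4·1 + 0 = 4, q_2 = 4·31 + 1 = 125 → 4/125
APPEND 7: p_3 = 7·4 + 1 = 29, q_3 = 7·125 + 31 = 906 → 29/906
APPEND 11: p_4 = 11·29 + 4 = 323, q_4 = 11·906 + 125 = 10091 → 323/10091
APPEND 26: p_5 = 26·323 + 29 = 8427, q_5 = 26·10091 + 906 = 263272 → 8427/263272
APPEND 23: p_6 = 23·8427 + 323 = 194144, q_6 = 23·263272 + 10091 = 6065347 → 194144/6065347
APPEND 13: p_7 = 13·194144 + 8427 = 2532299, q_7 = 13·6065347 + 263272 = 79112783 → 2532299/79112783
APPEND 19: p_8 = 19·2532299 + 194144 = 48307825, q_8 = 19·79112783 + 6065347 = 1509208224 → 48307825/1509208224
APPEND 13: p_9 = 13·48307825 + 2532299 = 630534024, q_9 = 13·1509208224 + 79112783 = 19698819695 → 630534024/19698819695
APPEND 15: p_10 = 15·630534024 + 48307825 = 9506318185, q_10 = 15·19698819695 + 1509208224 = 296991503649 → 9506318185/296991503649
APPEND 1: p_11 = 1·9506318185 + 630534024 = 10136852209, q_11 = 1·296991503649 + 19698819695 = 316690323344 → 10136852209/316690323344
APPEND 25: p_12 = 25·10136852209 + 9506318185 = 262927623410, q_12 = 25·316690323344 + 296991503649 = 8214249587249 → 262927623410/8214249587249
APPEND 6: p_13 = 6·262927623410 + 10136852209 = 1587702592669, q_13 = 6·8214249587249 + 316690323344 = 49602187846838 → 1587702592669/49602187846838
APPEND 38: p_14 = 38·1587702592669 + 262927623410 = 60595626144832, q_14 = 38·49602187846838 + 8214249587249 = 1893097387767093 → 60595626144832/1893097387767093
APPEND 15: p_15 = 15·60595626144832 + 1587702592669 = 910522094765149, q_15 = 15·1893097387767093 + 49602187846838 = 28446063004353233 → 910522094765149/28446063004353233

1/31
4/125
8427/263272
194144/6065347
10136852209/316690323344
262927623410/8214249587249
60595626144832/1893097387767093
910522094765149/28446063004353233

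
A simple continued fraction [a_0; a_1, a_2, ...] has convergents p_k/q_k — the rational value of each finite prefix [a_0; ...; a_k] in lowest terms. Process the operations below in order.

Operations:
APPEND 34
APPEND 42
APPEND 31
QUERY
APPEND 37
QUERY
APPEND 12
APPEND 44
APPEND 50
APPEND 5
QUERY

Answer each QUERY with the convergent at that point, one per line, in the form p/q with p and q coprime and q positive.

APPEND 34: p_0 = 34·1 + 0 = 34, q_0 = 34·0 + 1 = 1 → 34/1
APPEND 42: p_1 = 42·34 + 1 = 1429, q_1 = 42·1 + 0 = 42 → 1429/42
APPEND 31: p_2 = 31·1429 + 34 = 44333, q_2 = 31·42 + 1 = 1303 → 44333/1303
APPEND 37: p_3 = 37·44333 + 1429 = 1641750, q_3 = 37·1303 + 42 = 48253 → 1641750/48253
APPEND 12: p_4 = 12·1641750 + 44333 = 19745333, q_4 = 12·48253 + 1303 = 580339 → 19745333/580339
APPEND 44: p_5 = 44·19745333 + 1641750 = 870436402, q_5 = 44·580339 + 48253 = 25583169 → 870436402/25583169
APPEND 50: p_6 = 50·870436402 + 19745333 = 43541565433, q_6 = 50·25583169 + 580339 = 1279738789 → 43541565433/1279738789
APPEND 5: p_7 = 5·43541565433 + 870436402 = 218578263567, q_7 = 5·1279738789 + 25583169 = 6424277114 → 218578263567/6424277114

44333/1303
1641750/48253
218578263567/6424277114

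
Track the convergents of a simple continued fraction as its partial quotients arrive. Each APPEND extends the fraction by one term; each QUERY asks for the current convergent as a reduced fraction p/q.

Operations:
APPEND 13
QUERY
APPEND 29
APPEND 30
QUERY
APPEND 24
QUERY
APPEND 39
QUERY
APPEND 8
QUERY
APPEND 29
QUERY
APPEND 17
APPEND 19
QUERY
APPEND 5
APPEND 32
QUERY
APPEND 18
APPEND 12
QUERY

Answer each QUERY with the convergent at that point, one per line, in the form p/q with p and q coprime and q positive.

13/1
11353/871
272850/20933
10652503/817258
85492874/6558997
2489945849/191028171
808366819682/62017748347
131504324282626/10088986696795
28585449353378446/2193070226560183

APPEND 13: p_0 = 13·1 + 0 = 13, q_0 = 13·0 + 1 = 1 → 13/1
APPEND 29: p_1 = 29·13 + 1 = 378, q_1 = 29·1 + 0 = 29 → 378/29
APPEND 30: p_2 = 30·378 + 13 = 11353, q_2 = 30·29 + 1 = 871 → 11353/871
APPEND 24: p_3 = 24·11353 + 378 = 272850, q_3 = 24·871 + 29 = 20933 → 272850/20933
APPEND 39: p_4 = 39·272850 + 11353 = 10652503, q_4 = 39·20933 + 871 = 817258 → 10652503/817258
APPEND 8: p_5 = 8·10652503 + 272850 = 85492874, q_5 = 8·817258 + 20933 = 6558997 → 85492874/6558997
APPEND 29: p_6 = 29·85492874 + 10652503 = 2489945849, q_6 = 29·6558997 + 817258 = 191028171 → 2489945849/191028171
APPEND 17: p_7 = 17·2489945849 + 85492874 = 42414572307, q_7 = 17·191028171 + 6558997 = 3254037904 → 42414572307/3254037904
APPEND 19: p_8 = 19·42414572307 + 2489945849 = 808366819682, q_8 = 19·3254037904 + 191028171 = 62017748347 → 808366819682/62017748347
APPEND 5: p_9 = 5·808366819682 + 42414572307 = 4084248670717, q_9 = 5·62017748347 + 3254037904 = 313342779639 → 4084248670717/313342779639
APPEND 32: p_10 = 32·4084248670717 + 808366819682 = 131504324282626, q_10 = 32·313342779639 + 62017748347 = 10088986696795 → 131504324282626/10088986696795
APPEND 18: p_11 = 18·131504324282626 + 4084248670717 = 2371162085757985, q_11 = 18·10088986696795 + 313342779639 = 181915103321949 → 2371162085757985/181915103321949
APPEND 12: p_12 = 12·2371162085757985 + 131504324282626 = 28585449353378446, q_12 = 12·181915103321949 + 10088986696795 = 2193070226560183 → 28585449353378446/2193070226560183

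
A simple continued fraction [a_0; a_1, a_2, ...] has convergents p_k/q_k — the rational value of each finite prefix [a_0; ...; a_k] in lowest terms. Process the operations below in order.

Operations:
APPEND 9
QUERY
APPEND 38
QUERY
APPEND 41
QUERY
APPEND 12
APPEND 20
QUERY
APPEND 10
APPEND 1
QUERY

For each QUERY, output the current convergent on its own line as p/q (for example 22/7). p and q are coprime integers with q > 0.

APPEND 9: p_0 = 9·1 + 0 = 9, q_0 = 9·0 + 1 = 1 → 9/1
APPEND 38: p_1 = 38·9 + 1 = 343, q_1 = 38·1 + 0 = 38 → 343/38
APPEND 41: p_2 = 41·343 + 9 = 14072, q_2 = 41·38 + 1 = 1559 → 14072/1559
APPEND 12: p_3 = 12·14072 + 343 = 169207, q_3 = 12·1559 + 38 = 18746 → 169207/18746
APPEND 20: p_4 = 20·169207 + 14072 = 3398212, q_4 = 20·18746 + 1559 = 376479 → 3398212/376479
APPEND 10: p_5 = 10·3398212 + 169207 = 34151327, q_5 = 10·376479 + 18746 = 3783536 → 34151327/3783536
APPEND 1: p_6 = 1·34151327 + 3398212 = 37549539, q_6 = 1·3783536 + 376479 = 4160015 → 37549539/4160015

9/1
343/38
14072/1559
3398212/376479
37549539/4160015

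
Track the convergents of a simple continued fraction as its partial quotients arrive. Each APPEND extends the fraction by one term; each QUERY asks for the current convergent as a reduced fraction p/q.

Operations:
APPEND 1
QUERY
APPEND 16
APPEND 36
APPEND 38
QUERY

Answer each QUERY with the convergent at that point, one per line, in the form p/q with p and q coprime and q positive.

1/1
23311/21942

APPEND 1: p_0 = 1·1 + 0 = 1, q_0 = 1·0 + 1 = 1 → 1/1
APPEND 16: p_1 = 16·1 + 1 = 17, q_1 = 16·1 + 0 = 16 → 17/16
APPEND 36: p_2 = 36·17 + 1 = 613, q_2 = 36·16 + 1 = 577 → 613/577
APPEND 38: p_3 = 38·613 + 17 = 23311, q_3 = 38·577 + 16 = 21942 → 23311/21942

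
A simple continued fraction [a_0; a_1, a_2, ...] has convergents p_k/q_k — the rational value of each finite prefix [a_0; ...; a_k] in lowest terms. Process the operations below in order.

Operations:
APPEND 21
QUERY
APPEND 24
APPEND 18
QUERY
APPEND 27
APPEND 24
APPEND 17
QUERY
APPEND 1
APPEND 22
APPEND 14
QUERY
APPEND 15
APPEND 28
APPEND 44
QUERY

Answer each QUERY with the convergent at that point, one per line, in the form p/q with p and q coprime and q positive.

21/1
9111/433
100974205/4798796
34445542346/1637023345
641610162895123/30492503340437

APPEND 21: p_0 = 21·1 + 0 = 21, q_0 = 21·0 + 1 = 1 → 21/1
APPEND 24: p_1 = 24·21 + 1 = 505, q_1 = 24·1 + 0 = 24 → 505/24
APPEND 18: p_2 = 18·505 + 21 = 9111, q_2 = 18·24 + 1 = 433 → 9111/433
APPEND 27: p_3 = 27·9111 + 505 = 246502, q_3 = 27·433 + 24 = 11715 → 246502/11715
APPEND 24: p_4 = 24·246502 + 9111 = 5925159, q_4 = 24·11715 + 433 = 281593 → 5925159/281593
APPEND 17: p_5 = 17·5925159 + 246502 = 100974205, q_5 = 17·281593 + 11715 = 4798796 → 100974205/4798796
APPEND 1: p_6 = 1·100974205 + 5925159 = 106899364, q_6 = 1·4798796 + 281593 = 5080389 → 106899364/5080389
APPEND 22: p_7 = 22·106899364 + 100974205 = 2452760213, q_7 = 22·5080389 + 4798796 = 116567354 → 2452760213/116567354
APPEND 14: p_8 = 14·2452760213 + 106899364 = 34445542346, q_8 = 14·116567354 + 5080389 = 1637023345 → 34445542346/1637023345
APPEND 15: p_9 = 15·34445542346 + 2452760213 = 519135895403, q_9 = 15·1637023345 + 116567354 = 24671917529 → 519135895403/24671917529
APPEND 28: p_10 = 28·519135895403 + 34445542346 = 14570250613630, q_10 = 28·24671917529 + 1637023345 = 692450714157 → 14570250613630/692450714157
APPEND 44: p_11 = 44·14570250613630 + 519135895403 = 641610162895123, q_11 = 44·692450714157 + 24671917529 = 30492503340437 → 641610162895123/30492503340437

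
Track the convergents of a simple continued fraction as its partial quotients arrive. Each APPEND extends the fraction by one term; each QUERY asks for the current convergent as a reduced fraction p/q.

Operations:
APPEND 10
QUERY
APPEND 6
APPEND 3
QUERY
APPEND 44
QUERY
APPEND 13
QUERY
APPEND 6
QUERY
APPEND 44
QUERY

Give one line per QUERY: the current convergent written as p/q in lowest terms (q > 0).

10/1
193/19
8553/842
111382/10965
676845/66632
29892562/2942773

APPEND 10: p_0 = 10·1 + 0 = 10, q_0 = 10·0 + 1 = 1 → 10/1
APPEND 6: p_1 = 6·10 + 1 = 61, q_1 = 6·1 + 0 = 6 → 61/6
APPEND 3: p_2 = 3·61 + 10 = 193, q_2 = 3·6 + 1 = 19 → 193/19
APPEND 44: p_3 = 44·193 + 61 = 8553, q_3 = 44·19 + 6 = 842 → 8553/842
APPEND 13: p_4 = 13·8553 + 193 = 111382, q_4 = 13·842 + 19 = 10965 → 111382/10965
APPEND 6: p_5 = 6·111382 + 8553 = 676845, q_5 = 6·10965 + 842 = 66632 → 676845/66632
APPEND 44: p_6 = 44·676845 + 111382 = 29892562, q_6 = 44·66632 + 10965 = 2942773 → 29892562/2942773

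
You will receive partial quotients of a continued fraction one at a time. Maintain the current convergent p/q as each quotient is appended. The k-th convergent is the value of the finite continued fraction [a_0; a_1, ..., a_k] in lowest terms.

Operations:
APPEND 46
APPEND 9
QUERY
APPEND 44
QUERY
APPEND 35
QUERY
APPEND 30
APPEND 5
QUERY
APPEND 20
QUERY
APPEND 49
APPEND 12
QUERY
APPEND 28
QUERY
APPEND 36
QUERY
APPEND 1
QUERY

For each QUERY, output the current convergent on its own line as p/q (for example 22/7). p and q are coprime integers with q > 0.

APPEND 46: p_0 = 46·1 + 0 = 46, q_0 = 46·0 + 1 = 1 → 46/1
APPEND 9: p_1 = 9·46 + 1 = 415, q_1 = 9·1 + 0 = 9 → 415/9
APPEND 44: p_2 = 44·415 + 46 = 18306, q_2 = 44·9 + 1 = 397 → 18306/397
APPEND 35: p_3 = 35·18306 + 415 = 641125, q_3 = 35·397 + 9 = 13904 → 641125/13904
APPEND 30: p_4 = 30·641125 + 18306 = 19252056, q_4 = 30·13904 + 397 = 417517 → 19252056/417517
APPEND 5: p_5 = 5·19252056 + 641125 = 96901405, q_5 = 5·417517 + 13904 = 2101489 → 96901405/2101489
APPEND 20: p_6 = 20·96901405 + 19252056 = 1957280156, q_6 = 20·2101489 + 417517 = 42447297 → 1957280156/42447297
APPEND 49: p_7 = 49·1957280156 + 96901405 = 96003629049, q_7 = 49·42447297 + 2101489 = 2082019042 → 96003629049/2082019042
APPEND 12: p_8 = 12·96003629049 + 1957280156 = 1154000828744, q_8 = 12·2082019042 + 42447297 = 25026675801 → 1154000828744/25026675801
APPEND 28: p_9 = 28·1154000828744 + 96003629049 = 32408026833881, q_9 = 28·25026675801 + 2082019042 = 702828941470 → 32408026833881/702828941470
APPEND 36: p_10 = 36·32408026833881 + 1154000828744 = 1167842966848460, q_10 = 36·702828941470 + 25026675801 = 25326868568721 → 1167842966848460/25326868568721
APPEND 1: p_11 = 1·1167842966848460 + 32408026833881 = 1200250993682341, q_11 = 1·25326868568721 + 702828941470 = 26029697510191 → 1200250993682341/26029697510191

415/9
18306/397
641125/13904
96901405/2101489
1957280156/42447297
1154000828744/25026675801
32408026833881/702828941470
1167842966848460/25326868568721
1200250993682341/26029697510191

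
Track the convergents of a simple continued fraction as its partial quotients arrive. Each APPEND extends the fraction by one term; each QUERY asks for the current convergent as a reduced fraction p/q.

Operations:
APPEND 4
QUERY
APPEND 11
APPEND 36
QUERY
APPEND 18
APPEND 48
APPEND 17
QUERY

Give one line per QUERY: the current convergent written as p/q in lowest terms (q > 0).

APPEND 4: p_0 = 4·1 + 0 = 4, q_0 = 4·0 + 1 = 1 → 4/1
APPEND 11: p_1 = 11·4 + 1 = 45, q_1 = 11·1 + 0 = 11 → 45/11
APPEND 36: p_2 = 36·45 + 4 = 1624, q_2 = 36·11 + 1 = 397 → 1624/397
APPEND 18: p_3 = 18·1624 + 45 = 29277, q_3 = 18·397 + 11 = 7157 → 29277/7157
APPEND 48: p_4 = 48·29277 + 1624 = 1406920, q_4 = 48·7157 + 397 = 343933 → 1406920/343933
APPEND 17: p_5 = 17·1406920 + 29277 = 23946917, q_5 = 17·343933 + 7157 = 5854018 → 23946917/5854018

4/1
1624/397
23946917/5854018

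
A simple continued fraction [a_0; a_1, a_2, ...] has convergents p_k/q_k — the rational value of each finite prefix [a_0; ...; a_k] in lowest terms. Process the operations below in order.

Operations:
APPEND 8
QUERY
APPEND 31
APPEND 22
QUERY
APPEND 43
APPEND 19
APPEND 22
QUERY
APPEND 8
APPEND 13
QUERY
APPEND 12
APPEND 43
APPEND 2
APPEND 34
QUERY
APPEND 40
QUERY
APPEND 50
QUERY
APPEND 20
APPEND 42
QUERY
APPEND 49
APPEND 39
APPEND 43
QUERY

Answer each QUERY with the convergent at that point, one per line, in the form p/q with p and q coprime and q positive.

APPEND 8: p_0 = 8·1 + 0 = 8, q_0 = 8·0 + 1 = 1 → 8/1
APPEND 31: p_1 = 31·8 + 1 = 249, q_1 = 31·1 + 0 = 31 → 249/31
APPEND 22: p_2 = 22·249 + 8 = 5486, q_2 = 22·31 + 1 = 683 → 5486/683
APPEND 43: p_3 = 43·5486 + 249 = 236147, q_3 = 43·683 + 31 = 29400 → 236147/29400
APPEND 19: p_4 = 19·236147 + 5486 = 4492279, q_4 = 19·29400 + 683 = 559283 → 4492279/559283
APPEND 22: p_5 = 22·4492279 + 236147 = 99066285, q_5 = 22·559283 + 29400 = 12333626 → 99066285/12333626
APPEND 8: p_6 = 8·99066285 + 4492279 = 797022559, q_6 = 8·12333626 + 559283 = 99228291 → 797022559/99228291
APPEND 13: p_7 = 13·797022559 + 99066285 = 10460359552, q_7 = 13·99228291 + 12333626 = 1302301409 → 10460359552/1302301409
APPEND 12: p_8 = 12·10460359552 + 797022559 = 126321337183, q_8 = 12·1302301409 + 99228291 = 15726845199 → 126321337183/15726845199
APPEND 43: p_9 = 43·126321337183 + 10460359552 = 5442277858421, q_9 = 43·15726845199 + 1302301409 = 677556644966 → 5442277858421/677556644966
APPEND 2: p_10 = 2·5442277858421 + 126321337183 = 11010877054025, q_10 = 2·677556644966 + 15726845199 = 1370840135131 → 11010877054025/1370840135131
APPEND 34: p_11 = 34·11010877054025 + 5442277858421 = 379812097695271, q_11 = 34·1370840135131 + 677556644966 = 47286121239420 → 379812097695271/47286121239420
APPEND 40: p_12 = 40·379812097695271 + 11010877054025 = 15203494784864865, q_12 = 40·47286121239420 + 1370840135131 = 1892815689711931 → 15203494784864865/1892815689711931
APPEND 50: p_13 = 50·15203494784864865 + 379812097695271 = 760554551340938521, q_13 = 50·1892815689711931 + 47286121239420 = 94688070606835970 → 760554551340938521/94688070606835970
APPEND 20: p_14 = 20·760554551340938521 + 15203494784864865 = 15226294521603635285, q_14 = 20·94688070606835970 + 1892815689711931 = 1895654227826431331 → 15226294521603635285/1895654227826431331
APPEND 42: p_15 = 42·15226294521603635285 + 760554551340938521 = 640264924458693620491, q_15 = 42·1895654227826431331 + 94688070606835970 = 79712165639316951872 → 640264924458693620491/79712165639316951872
APPEND 49: p_16 = 49·640264924458693620491 + 15226294521603635285 = 31388207592997591039344, q_16 = 49·79712165639316951872 + 1895654227826431331 = 3907791770554357073059 → 31388207592997591039344/3907791770554357073059
APPEND 39: p_17 = 39·31388207592997591039344 + 640264924458693620491 = 1224780361051364744154907, q_17 = 39·3907791770554357073059 + 79712165639316951872 = 152483591217259242801173 → 1224780361051364744154907/152483591217259242801173
APPEND 43: p_18 = 43·1224780361051364744154907 + 31388207592997591039344 = 52696943732801681589700345, q_18 = 43·152483591217259242801173 + 3907791770554357073059 = 6560702214112701797523498 → 52696943732801681589700345/6560702214112701797523498

8/1
5486/683
99066285/12333626
10460359552/1302301409
379812097695271/47286121239420
15203494784864865/1892815689711931
760554551340938521/94688070606835970
640264924458693620491/79712165639316951872
52696943732801681589700345/6560702214112701797523498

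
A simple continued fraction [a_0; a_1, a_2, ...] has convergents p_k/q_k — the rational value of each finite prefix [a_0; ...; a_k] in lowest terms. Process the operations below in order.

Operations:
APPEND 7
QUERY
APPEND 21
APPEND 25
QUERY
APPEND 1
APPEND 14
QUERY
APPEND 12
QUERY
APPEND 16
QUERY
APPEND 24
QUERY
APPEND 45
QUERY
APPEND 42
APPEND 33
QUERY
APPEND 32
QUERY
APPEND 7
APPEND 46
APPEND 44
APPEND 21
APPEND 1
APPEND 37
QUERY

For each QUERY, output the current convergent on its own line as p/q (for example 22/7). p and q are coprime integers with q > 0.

7/1
3707/526
57677/8184
695979/98755
11193341/1588264
269336163/38217091
12131320676/1721357359
16835029870991/2388783820936
539230740676267/76513417496121
6437327664775713695506/913415912743774200947

APPEND 7: p_0 = 7·1 + 0 = 7, q_0 = 7·0 + 1 = 1 → 7/1
APPEND 21: p_1 = 21·7 + 1 = 148, q_1 = 21·1 + 0 = 21 → 148/21
APPEND 25: p_2 = 25·148 + 7 = 3707, q_2 = 25·21 + 1 = 526 → 3707/526
APPEND 1: p_3 = 1·3707 + 148 = 3855, q_3 = 1·526 + 21 = 547 → 3855/547
APPEND 14: p_4 = 14·3855 + 3707 = 57677, q_4 = 14·547 + 526 = 8184 → 57677/8184
APPEND 12: p_5 = 12·57677 + 3855 = 695979, q_5 = 12·8184 + 547 = 98755 → 695979/98755
APPEND 16: p_6 = 16·695979 + 57677 = 11193341, q_6 = 16·98755 + 8184 = 1588264 → 11193341/1588264
APPEND 24: p_7 = 24·11193341 + 695979 = 269336163, q_7 = 24·1588264 + 98755 = 38217091 → 269336163/38217091
APPEND 45: p_8 = 45·269336163 + 11193341 = 12131320676, q_8 = 45·38217091 + 1588264 = 1721357359 → 12131320676/1721357359
APPEND 42: p_9 = 42·12131320676 + 269336163 = 509784804555, q_9 = 42·1721357359 + 38217091 = 72335226169 → 509784804555/72335226169
APPEND 33: p_10 = 33·509784804555 + 12131320676 = 16835029870991, q_10 = 33·72335226169 + 1721357359 = 2388783820936 → 16835029870991/2388783820936
APPEND 32: p_11 = 32·16835029870991 + 509784804555 = 539230740676267, q_11 = 32·2388783820936 + 72335226169 = 76513417496121 → 539230740676267/76513417496121
APPEND 7: p_12 = 7·539230740676267 + 16835029870991 = 3791450214604860, q_12 = 7·76513417496121 + 2388783820936 = 537982706293783 → 3791450214604860/537982706293783
APPEND 46: p_13 = 46·3791450214604860 + 539230740676267 = 174945940612499827, q_13 = 46·537982706293783 + 76513417496121 = 24823717907010139 → 174945940612499827/24823717907010139
APPEND 44: p_14 = 44·174945940612499827 + 3791450214604860 = 7701412837164597248, q_14 = 44·24823717907010139 + 537982706293783 = 1092781570614739899 → 7701412837164597248/1092781570614739899
APPEND 21: p_15 = 21·7701412837164597248 + 174945940612499827 = 161904615521069042035, q_15 = 21·1092781570614739899 + 24823717907010139 = 22973236700816548018 → 161904615521069042035/22973236700816548018
APPEND 1: p_16 = 1·161904615521069042035 + 7701412837164597248 = 169606028358233639283, q_16 = 1·22973236700816548018 + 1092781570614739899 = 24066018271431287917 → 169606028358233639283/24066018271431287917
APPEND 37: p_17 = 37·169606028358233639283 + 161904615521069042035 = 6437327664775713695506, q_17 = 37·24066018271431287917 + 22973236700816548018 = 913415912743774200947 → 6437327664775713695506/913415912743774200947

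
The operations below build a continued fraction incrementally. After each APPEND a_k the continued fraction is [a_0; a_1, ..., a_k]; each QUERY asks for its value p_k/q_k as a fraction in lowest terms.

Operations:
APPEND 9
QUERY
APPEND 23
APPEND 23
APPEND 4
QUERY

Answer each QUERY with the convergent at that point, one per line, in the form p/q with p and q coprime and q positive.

9/1
19380/2143

APPEND 9: p_0 = 9·1 + 0 = 9, q_0 = 9·0 + 1 = 1 → 9/1
APPEND 23: p_1 = 23·9 + 1 = 208, q_1 = 23·1 + 0 = 23 → 208/23
APPEND 23: p_2 = 23·208 + 9 = 4793, q_2 = 23·23 + 1 = 530 → 4793/530
APPEND 4: p_3 = 4·4793 + 208 = 19380, q_3 = 4·530 + 23 = 2143 → 19380/2143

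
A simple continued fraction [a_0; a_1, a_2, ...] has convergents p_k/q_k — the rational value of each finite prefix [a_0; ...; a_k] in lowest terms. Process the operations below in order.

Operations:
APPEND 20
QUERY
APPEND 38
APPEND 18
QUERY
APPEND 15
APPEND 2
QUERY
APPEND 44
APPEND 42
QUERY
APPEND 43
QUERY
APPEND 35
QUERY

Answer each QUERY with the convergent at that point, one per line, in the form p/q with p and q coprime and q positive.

APPEND 20: p_0 = 20·1 + 0 = 20, q_0 = 20·0 + 1 = 1 → 20/1
APPEND 38: p_1 = 38·20 + 1 = 761, q_1 = 38·1 + 0 = 38 → 761/38
APPEND 18: p_2 = 18·761 + 20 = 13718, q_2 = 18·38 + 1 = 685 → 13718/685
APPEND 15: p_3 = 15·13718 + 761 = 206531, q_3 = 15·685 + 38 = 10313 → 206531/10313
APPEND 2: p_4 = 2·206531 + 13718 = 426780, q_4 = 2·10313 + 685 = 21311 → 426780/21311
APPEND 44: p_5 = 44·426780 + 206531 = 18984851, q_5 = 44·21311 + 10313 = 947997 → 18984851/947997
APPEND 42: p_6 = 42·18984851 + 426780 = 797790522, q_6 = 42·947997 + 21311 = 39837185 → 797790522/39837185
APPEND 43: p_7 = 43·797790522 + 18984851 = 34323977297, q_7 = 43·39837185 + 947997 = 1713946952 → 34323977297/1713946952
APPEND 35: p_8 = 35·34323977297 + 797790522 = 1202136995917, q_8 = 35·1713946952 + 39837185 = 60027980505 → 1202136995917/60027980505

20/1
13718/685
426780/21311
797790522/39837185
34323977297/1713946952
1202136995917/60027980505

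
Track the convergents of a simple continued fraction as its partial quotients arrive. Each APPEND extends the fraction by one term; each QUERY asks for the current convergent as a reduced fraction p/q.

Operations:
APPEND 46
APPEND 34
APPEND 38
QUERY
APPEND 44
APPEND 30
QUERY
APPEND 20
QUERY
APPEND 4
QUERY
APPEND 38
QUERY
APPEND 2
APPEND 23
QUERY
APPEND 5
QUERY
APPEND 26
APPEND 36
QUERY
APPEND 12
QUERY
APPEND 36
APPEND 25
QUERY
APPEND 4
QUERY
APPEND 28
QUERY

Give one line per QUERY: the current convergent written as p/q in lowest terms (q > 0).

APPEND 46: p_0 = 46·1 + 0 = 46, q_0 = 46·0 + 1 = 1 → 46/1
APPEND 34: p_1 = 34·46 + 1 = 1565, q_1 = 34·1 + 0 = 34 → 1565/34
APPEND 38: p_2 = 38·1565 + 46 = 59516, q_2 = 38·34 + 1 = 1293 → 59516/1293
APPEND 44: p_3 = 44·59516 + 1565 = 2620269, q_3 = 44·1293 + 34 = 56926 → 2620269/56926
APPEND 30: p_4 = 30·2620269 + 59516 = 78667586, q_4 = 30·56926 + 1293 = 1709073 → 78667586/1709073
APPEND 20: p_5 = 20·78667586 + 2620269 = 1575971989, q_5 = 20·1709073 + 56926 = 34238386 → 1575971989/34238386
APPEND 4: p_6 = 4·1575971989 + 78667586 = 6382555542, q_6 = 4·34238386 + 1709073 = 138662617 → 6382555542/138662617
APPEND 38: p_7 = 38·6382555542 + 1575971989 = 244113082585, q_7 = 38·138662617 + 34238386 = 5303417832 → 244113082585/5303417832
APPEND 2: p_8 = 2·244113082585 + 6382555542 = 494608720712, q_8 = 2·5303417832 + 138662617 = 10745498281 → 494608720712/10745498281
APPEND 23: p_9 = 23·494608720712 + 244113082585 = 11620113658961, q_9 = 23·10745498281 + 5303417832 = 252449878295 → 11620113658961/252449878295
APPEND 5: p_10 = 5·11620113658961 + 494608720712 = 58595177015517, q_10 = 5·252449878295 + 10745498281 = 1272994889756 → 58595177015517/1272994889756
APPEND 26: p_11 = 26·58595177015517 + 11620113658961 = 1535094716062403, q_11 = 26·1272994889756 + 252449878295 = 33350317011951 → 1535094716062403/33350317011951
APPEND 36: p_12 = 36·1535094716062403 + 58595177015517 = 55322004955262025, q_12 = 36·33350317011951 + 1272994889756 = 1201884407319992 → 55322004955262025/1201884407319992
APPEND 12: p_13 = 12·55322004955262025 + 1535094716062403 = 665399154179206703, q_13 = 12·1201884407319992 + 33350317011951 = 14455963204851855 → 665399154179206703/14455963204851855
APPEND 36: p_14 = 36·665399154179206703 + 55322004955262025 = 24009691555406703333, q_14 = 36·14455963204851855 + 1201884407319992 = 521616559781986772 → 24009691555406703333/521616559781986772
APPEND 25: p_15 = 25·24009691555406703333 + 665399154179206703 = 600907688039346790028, q_15 = 25·521616559781986772 + 14455963204851855 = 13054869957754521155 → 600907688039346790028/13054869957754521155
APPEND 4: p_16 = 4·600907688039346790028 + 24009691555406703333 = 2427640443712793863445, q_16 = 4·13054869957754521155 + 521616559781986772 = 52741096390800071392 → 2427640443712793863445/52741096390800071392
APPEND 28: p_17 = 28·2427640443712793863445 + 600907688039346790028 = 68574840111997574966488, q_17 = 28·52741096390800071392 + 13054869957754521155 = 1489805568900156520131 → 68574840111997574966488/1489805568900156520131

59516/1293
78667586/1709073
1575971989/34238386
6382555542/138662617
244113082585/5303417832
11620113658961/252449878295
58595177015517/1272994889756
55322004955262025/1201884407319992
665399154179206703/14455963204851855
600907688039346790028/13054869957754521155
2427640443712793863445/52741096390800071392
68574840111997574966488/1489805568900156520131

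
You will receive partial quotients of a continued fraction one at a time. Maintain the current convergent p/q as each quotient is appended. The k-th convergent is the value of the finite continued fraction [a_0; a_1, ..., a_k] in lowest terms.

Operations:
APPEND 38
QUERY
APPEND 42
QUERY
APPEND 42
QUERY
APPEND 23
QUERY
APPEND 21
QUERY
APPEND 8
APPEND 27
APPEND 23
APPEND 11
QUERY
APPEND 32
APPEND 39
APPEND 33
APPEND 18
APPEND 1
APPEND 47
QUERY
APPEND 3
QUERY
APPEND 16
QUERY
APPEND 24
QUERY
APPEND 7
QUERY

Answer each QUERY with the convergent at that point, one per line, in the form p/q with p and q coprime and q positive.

APPEND 38: p_0 = 38·1 + 0 = 38, q_0 = 38·0 + 1 = 1 → 38/1
APPEND 42: p_1 = 42·38 + 1 = 1597, q_1 = 42·1 + 0 = 42 → 1597/42
APPEND 42: p_2 = 42·1597 + 38 = 67112, q_2 = 42·42 + 1 = 1765 → 67112/1765
APPEND 23: p_3 = 23·67112 + 1597 = 1545173, q_3 = 23·1765 + 42 = 40637 → 1545173/40637
APPEND 21: p_4 = 21·1545173 + 67112 = 32515745, q_4 = 21·40637 + 1765 = 855142 → 32515745/855142
APPEND 8: p_5 = 8·32515745 + 1545173 = 261671133, q_5 = 8·855142 + 40637 = 6881773 → 261671133/6881773
APPEND 27: p_6 = 27·261671133 + 32515745 = 7097636336, q_6 = 27·6881773 + 855142 = 186663013 → 7097636336/186663013
APPEND 23: p_7 = 23·7097636336 + 261671133 = 163507306861, q_7 = 23·186663013 + 6881773 = 4300131072 → 163507306861/4300131072
APPEND 11: p_8 = 11·163507306861 + 7097636336 = 1805678011807, q_8 = 11·4300131072 + 186663013 = 47488104805 → 1805678011807/47488104805
APPEND 32: p_9 = 32·1805678011807 + 163507306861 = 57945203684685, q_9 = 32·47488104805 + 4300131072 = 1523919484832 → 57945203684685/1523919484832
APPEND 39: p_10 = 39·57945203684685 + 1805678011807 = 2261668621714522, q_10 = 39·1523919484832 + 47488104805 = 59480348013253 → 2261668621714522/59480348013253
APPEND 33: p_11 = 33·2261668621714522 + 57945203684685 = 74693009720263911, q_11 = 33·59480348013253 + 1523919484832 = 1964375403922181 → 74693009720263911/1964375403922181
APPEND 18: p_12 = 18·74693009720263911 + 2261668621714522 = 1346735843586464920, q_12 = 18·1964375403922181 + 59480348013253 = 35418237618612511 → 1346735843586464920/35418237618612511
APPEND 1: p_13 = 1·1346735843586464920 + 74693009720263911 = 1421428853306728831, q_13 = 1·35418237618612511 + 1964375403922181 = 37382613022534692 → 1421428853306728831/37382613022534692
APPEND 47: p_14 = 47·1421428853306728831 + 1346735843586464920 = 68153891949002719977, q_14 = 47·37382613022534692 + 35418237618612511 = 1792401049677743035 → 68153891949002719977/1792401049677743035
APPEND 3: p_15 = 3·68153891949002719977 + 1421428853306728831 = 205883104700314888762, q_15 = 3·1792401049677743035 + 37382613022534692 = 5414585762055763797 → 205883104700314888762/5414585762055763797
APPEND 16: p_16 = 16·205883104700314888762 + 68153891949002719977 = 3362283567154040940169, q_16 = 16·5414585762055763797 + 1792401049677743035 = 88425773242569963787 → 3362283567154040940169/88425773242569963787
APPEND 24: p_17 = 24·3362283567154040940169 + 205883104700314888762 = 80900688716397297452818, q_17 = 24·88425773242569963787 + 5414585762055763797 = 2127633143583734894685 → 80900688716397297452818/2127633143583734894685
APPEND 7: p_18 = 7·80900688716397297452818 + 3362283567154040940169 = 569667104581935123109895, q_18 = 7·2127633143583734894685 + 88425773242569963787 = 14981857778328714226582 → 569667104581935123109895/14981857778328714226582

38/1
1597/42
67112/1765
1545173/40637
32515745/855142
1805678011807/47488104805
68153891949002719977/1792401049677743035
205883104700314888762/5414585762055763797
3362283567154040940169/88425773242569963787
80900688716397297452818/2127633143583734894685
569667104581935123109895/14981857778328714226582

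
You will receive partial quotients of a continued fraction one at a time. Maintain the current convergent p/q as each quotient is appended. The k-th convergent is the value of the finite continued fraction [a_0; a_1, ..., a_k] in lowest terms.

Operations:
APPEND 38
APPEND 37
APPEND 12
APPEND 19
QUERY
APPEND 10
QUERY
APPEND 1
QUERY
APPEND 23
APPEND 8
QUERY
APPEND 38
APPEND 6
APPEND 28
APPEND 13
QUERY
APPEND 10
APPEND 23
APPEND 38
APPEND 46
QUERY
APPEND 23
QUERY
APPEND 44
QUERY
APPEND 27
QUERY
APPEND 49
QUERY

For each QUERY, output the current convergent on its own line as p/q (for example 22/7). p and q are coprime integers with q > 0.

APPEND 38: p_0 = 38·1 + 0 = 38, q_0 = 38·0 + 1 = 1 → 38/1
APPEND 37: p_1 = 37·38 + 1 = 1407, q_1 = 37·1 + 0 = 37 → 1407/37
APPEND 12: p_2 = 12·1407 + 38 = 16922, q_2 = 12·37 + 1 = 445 → 16922/445
APPEND 19: p_3 = 19·16922 + 1407 = 322925, q_3 = 19·445 + 37 = 8492 → 322925/8492
APPEND 10: p_4 = 10·322925 + 16922 = 3246172, q_4 = 10·8492 + 445 = 85365 → 3246172/85365
APPEND 1: p_5 = 1·3246172 + 322925 = 3569097, q_5 = 1·85365 + 8492 = 93857 → 3569097/93857
APPEND 23: p_6 = 23·3569097 + 3246172 = 85335403, q_6 = 23·93857 + 85365 = 2244076 → 85335403/2244076
APPEND 8: p_7 = 8·85335403 + 3569097 = 686252321, q_7 = 8·2244076 + 93857 = 18046465 → 686252321/18046465
APPEND 38: p_8 = 38·686252321 + 85335403 = 26162923601, q_8 = 38·18046465 + 2244076 = 688009746 → 26162923601/688009746
APPEND 6: p_9 = 6·26162923601 + 686252321 = 157663793927, q_9 = 6·688009746 + 18046465 = 4146104941 → 157663793927/4146104941
APPEND 28: p_10 = 28·157663793927 + 26162923601 = 4440749153557, q_10 = 28·4146104941 + 688009746 = 116778948094 → 4440749153557/116778948094
APPEND 13: p_11 = 13·4440749153557 + 157663793927 = 57887402790168, q_11 = 13·116778948094 + 4146104941 = 1522272430163 → 57887402790168/1522272430163
APPEND 10: p_12 = 10·57887402790168 + 4440749153557 = 583314777055237, q_12 = 10·1522272430163 + 116778948094 = 15339503249724 → 583314777055237/15339503249724
APPEND 23: p_13 = 23·583314777055237 + 57887402790168 = 13474127275060619, q_13 = 23·15339503249724 + 1522272430163 = 354330847173815 → 13474127275060619/354330847173815
APPEND 38: p_14 = 38·13474127275060619 + 583314777055237 = 512600151229358759, q_14 = 38·354330847173815 + 15339503249724 = 13479911695854694 → 512600151229358759/13479911695854694
APPEND 46: p_15 = 46·512600151229358759 + 13474127275060619 = 23593081083825563533, q_15 = 46·13479911695854694 + 354330847173815 = 620430268856489739 → 23593081083825563533/620430268856489739
APPEND 23: p_16 = 23·23593081083825563533 + 512600151229358759 = 543153465079217320018, q_16 = 23·620430268856489739 + 13479911695854694 = 14283376095395118691 → 543153465079217320018/14283376095395118691
APPEND 44: p_17 = 44·543153465079217320018 + 23593081083825563533 = 23922345544569387644325, q_17 = 44·14283376095395118691 + 620430268856489739 = 629088978466241712143 → 23922345544569387644325/629088978466241712143
APPEND 27: p_18 = 27·23922345544569387644325 + 543153465079217320018 = 646446483168452683716793, q_18 = 27·629088978466241712143 + 14283376095395118691 = 16999685794683921346552 → 646446483168452683716793/16999685794683921346552
APPEND 49: p_19 = 49·646446483168452683716793 + 23922345544569387644325 = 31699800020798750889767182, q_19 = 49·16999685794683921346552 + 629088978466241712143 = 833613692917978387693191 → 31699800020798750889767182/833613692917978387693191

322925/8492
3246172/85365
3569097/93857
686252321/18046465
57887402790168/1522272430163
23593081083825563533/620430268856489739
543153465079217320018/14283376095395118691
23922345544569387644325/629088978466241712143
646446483168452683716793/16999685794683921346552
31699800020798750889767182/833613692917978387693191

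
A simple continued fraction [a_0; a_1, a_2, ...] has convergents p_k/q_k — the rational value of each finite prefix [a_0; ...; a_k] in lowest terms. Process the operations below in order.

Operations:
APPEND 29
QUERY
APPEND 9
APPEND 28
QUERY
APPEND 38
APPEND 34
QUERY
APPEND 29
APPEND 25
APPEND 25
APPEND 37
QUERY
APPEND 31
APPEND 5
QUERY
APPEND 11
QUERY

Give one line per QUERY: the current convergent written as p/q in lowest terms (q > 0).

APPEND 29: p_0 = 29·1 + 0 = 29, q_0 = 29·0 + 1 = 1 → 29/1
APPEND 9: p_1 = 9·29 + 1 = 262, q_1 = 9·1 + 0 = 9 → 262/9
APPEND 28: p_2 = 28·262 + 29 = 7365, q_2 = 28·9 + 1 = 253 → 7365/253
APPEND 38: p_3 = 38·7365 + 262 = 280132, q_3 = 38·253 + 9 = 9623 → 280132/9623
APPEND 34: p_4 = 34·280132 + 7365 = 9531853, q_4 = 34·9623 + 253 = 327435 → 9531853/327435
APPEND 29: p_5 = 29·9531853 + 280132 = 276703869, q_5 = 29·327435 + 9623 = 9505238 → 276703869/9505238
APPEND 25: p_6 = 25·276703869 + 9531853 = 6927128578, q_6 = 25·9505238 + 327435 = 237958385 → 6927128578/237958385
APPEND 25: p_7 = 25·6927128578 + 276703869 = 173454918319, q_7 = 25·237958385 + 9505238 = 5958464863 → 173454918319/5958464863
APPEND 37: p_8 = 37·173454918319 + 6927128578 = 6424759106381, q_8 = 37·5958464863 + 237958385 = 220701158316 → 6424759106381/220701158316
APPEND 31: p_9 = 31·6424759106381 + 173454918319 = 199340987216130, q_9 = 31·220701158316 + 5958464863 = 6847694372659 → 199340987216130/6847694372659
APPEND 5: p_10 = 5·199340987216130 + 6424759106381 = 1003129695187031, q_10 = 5·6847694372659 + 220701158316 = 34459173021611 → 1003129695187031/34459173021611
APPEND 11: p_11 = 11·1003129695187031 + 199340987216130 = 11233767634273471, q_11 = 11·34459173021611 + 6847694372659 = 385898597610380 → 11233767634273471/385898597610380

29/1
7365/253
9531853/327435
6424759106381/220701158316
1003129695187031/34459173021611
11233767634273471/385898597610380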